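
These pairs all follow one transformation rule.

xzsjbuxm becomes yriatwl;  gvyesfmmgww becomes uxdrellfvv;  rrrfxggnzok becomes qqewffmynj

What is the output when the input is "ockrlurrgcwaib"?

What's happening: delete the first character, then shift every letter 1 place backward in the alphabet (wrapping around).
Doing the same to "ockrlurrgcwaib": "bjqktqqfbvzha".
(Check on "gvyesfmmgww": → "vyesfmmgww" → "uxdrellfvv" ✓)

bjqktqqfbvzha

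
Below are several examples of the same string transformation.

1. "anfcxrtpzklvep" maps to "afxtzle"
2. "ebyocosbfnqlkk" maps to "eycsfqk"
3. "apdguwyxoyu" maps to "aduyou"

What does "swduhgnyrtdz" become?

sdhnrd

The rule is to keep every other character starting from the first (positions 1st, 3rd, 5th, ...).
So "swduhgnyrtdz" becomes "sdhnrd".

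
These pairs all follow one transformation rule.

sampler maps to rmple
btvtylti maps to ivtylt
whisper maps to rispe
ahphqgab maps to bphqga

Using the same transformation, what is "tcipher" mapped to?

The transformation: delete the first 2 characters, then move the last character to the front.
"tcipher" → "ipher" → "riphe".

riphe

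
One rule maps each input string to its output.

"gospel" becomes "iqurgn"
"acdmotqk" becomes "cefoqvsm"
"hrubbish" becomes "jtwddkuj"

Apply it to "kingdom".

mkpifqo

Looking at the pairs, the operation is to shift every letter 2 places forward in the alphabet (wrapping around).
Doing the same to "kingdom": "mkpifqo".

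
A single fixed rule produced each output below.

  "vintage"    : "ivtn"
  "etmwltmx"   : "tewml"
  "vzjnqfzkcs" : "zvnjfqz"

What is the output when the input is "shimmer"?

hsmi

The pattern: delete the last 3 characters, then swap each adjacent pair of characters (1↔2, 3↔4, ...).
Working it through for "shimmer": intermediate "shim", final "hsmi".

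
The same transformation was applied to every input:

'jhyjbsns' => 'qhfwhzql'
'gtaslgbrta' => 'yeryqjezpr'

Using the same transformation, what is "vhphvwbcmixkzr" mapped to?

Rule — shift every letter 2 places backward in the alphabet (wrapping around), then move the last character to the front.
Doing the same to "vhphvwbcmixkzr": "ptfnftuzakgvix".

ptfnftuzakgvix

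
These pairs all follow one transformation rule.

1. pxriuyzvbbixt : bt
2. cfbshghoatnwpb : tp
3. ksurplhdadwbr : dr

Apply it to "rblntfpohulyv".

uv

The transformation: keep one character in every 3, starting at position 1 (positions 1st, 4th, 7th, ...), then delete the first 3 characters.
On "rblntfpohulyv": the first step gives "rnpuv", and the second then gives "uv".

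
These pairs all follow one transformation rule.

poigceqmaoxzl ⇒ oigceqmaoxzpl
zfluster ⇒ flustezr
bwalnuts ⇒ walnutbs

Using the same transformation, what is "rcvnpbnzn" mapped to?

cvnpbnzrn

In each case the input is transformed by: swap the first and last characters, then move the first character to the end.
Applying both steps to "rcvnpbnzn": "ncvnpbnzr", then "cvnpbnzrn".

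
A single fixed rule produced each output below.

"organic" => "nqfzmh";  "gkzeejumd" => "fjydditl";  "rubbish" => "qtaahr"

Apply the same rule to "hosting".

gnrshm

Rule — delete the last character, then shift every letter 1 place backward in the alphabet (wrapping around).
On "hosting": the first step gives "hostin", and the second then gives "gnrshm".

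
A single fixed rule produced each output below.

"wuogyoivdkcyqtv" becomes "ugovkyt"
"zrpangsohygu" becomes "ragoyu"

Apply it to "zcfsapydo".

Looking at the pairs, the operation is to keep every other character starting from the second (positions 2nd, 4th, 6th, ...).
For "zcfsapydo" the result is "cspd".

cspd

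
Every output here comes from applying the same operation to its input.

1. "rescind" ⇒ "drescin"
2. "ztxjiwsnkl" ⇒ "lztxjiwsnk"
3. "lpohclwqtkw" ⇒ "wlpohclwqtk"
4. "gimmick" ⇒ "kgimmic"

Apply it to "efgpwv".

vefgpw

Rule — move the last character to the front.
Applying that to "efgpwv" gives "vefgpw".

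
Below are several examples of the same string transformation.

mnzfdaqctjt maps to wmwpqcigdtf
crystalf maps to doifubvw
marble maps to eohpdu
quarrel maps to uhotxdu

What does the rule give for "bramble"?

The transformation: move the last 3 characters to the front (rotate right by 3), then shift every letter 3 places forward in the alphabet (wrapping around).
Working it through for "bramble": intermediate "blebram", final "eoheudp".

eoheudp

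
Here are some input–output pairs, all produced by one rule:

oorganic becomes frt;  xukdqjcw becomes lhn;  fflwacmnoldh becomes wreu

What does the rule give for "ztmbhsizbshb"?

kyqy

The rule is to keep one character in every 3, starting at position 2 (positions 2nd, 5th, 8th, ...), then shift every letter 9 places backward in the alphabet (wrapping around).
For "ztmbhsizbshb", step one produces "thzh"; step two turns that into "kyqy".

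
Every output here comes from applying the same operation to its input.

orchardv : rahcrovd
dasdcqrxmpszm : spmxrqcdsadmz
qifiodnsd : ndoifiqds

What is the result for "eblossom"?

ssolbemo

Rule — move the last 2 characters to the front (rotate right by 2), then reverse the string.
Applying both steps to "eblossom": "omebloss", then "ssolbemo".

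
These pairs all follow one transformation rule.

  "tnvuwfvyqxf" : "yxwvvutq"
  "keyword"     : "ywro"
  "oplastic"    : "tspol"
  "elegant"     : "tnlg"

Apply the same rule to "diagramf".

The pattern: sort the characters into reverse alphabetical order, then delete the last 3 characters.
Applying both steps to "diagramf": "rmigfdaa", then "rmigf".
(Check on "keyword": → "ywroked" → "ywro" ✓)

rmigf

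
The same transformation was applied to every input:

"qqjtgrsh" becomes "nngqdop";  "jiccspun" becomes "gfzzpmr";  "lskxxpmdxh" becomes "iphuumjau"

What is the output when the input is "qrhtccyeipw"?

The pattern: delete the last character, then shift every letter 3 places backward in the alphabet (wrapping around).
On "qrhtccyeipw": the first step gives "qrhtccyeip", and the second then gives "noeqzzvbfm".

noeqzzvbfm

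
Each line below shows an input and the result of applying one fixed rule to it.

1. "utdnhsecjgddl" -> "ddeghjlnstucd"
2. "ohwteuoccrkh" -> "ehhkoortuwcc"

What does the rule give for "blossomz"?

Rule — sort the characters into alphabetical order, then move the first 2 characters to the end (rotate left by 2).
Applying both steps to "blossomz": "blmoossz", then "moosszbl".

moosszbl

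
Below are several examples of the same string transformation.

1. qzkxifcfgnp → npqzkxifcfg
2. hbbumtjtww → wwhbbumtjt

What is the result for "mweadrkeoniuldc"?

In each case the input is transformed by: move the last 2 characters to the front (rotate right by 2).
On "mweadrkeoniuldc" that produces "dcmweadrkeoniul".

dcmweadrkeoniul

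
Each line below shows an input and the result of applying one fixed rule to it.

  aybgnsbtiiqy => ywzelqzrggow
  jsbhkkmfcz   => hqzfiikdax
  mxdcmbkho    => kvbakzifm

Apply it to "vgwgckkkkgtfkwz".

What's happening: shift every letter 2 places backward in the alphabet (wrapping around).
"vgwgckkkkgtfkwz" → "teueaiiiierdiux".

teueaiiiierdiux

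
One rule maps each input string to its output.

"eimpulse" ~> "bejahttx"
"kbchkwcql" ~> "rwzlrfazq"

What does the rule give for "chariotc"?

Each output is the input with this applied: shift every letter 11 places backward in the alphabet (wrapping around), then move the first 2 characters to the end (rotate left by 2).
For "chariotc", step one produces "rwpgxdir"; step two turns that into "pgxdirrw".

pgxdirrw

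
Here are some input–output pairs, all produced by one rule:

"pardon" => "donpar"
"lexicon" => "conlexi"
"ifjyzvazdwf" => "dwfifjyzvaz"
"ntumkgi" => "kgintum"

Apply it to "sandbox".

What's happening: move the last 3 characters to the front (rotate right by 3).
On "sandbox" that produces "boxsand".

boxsand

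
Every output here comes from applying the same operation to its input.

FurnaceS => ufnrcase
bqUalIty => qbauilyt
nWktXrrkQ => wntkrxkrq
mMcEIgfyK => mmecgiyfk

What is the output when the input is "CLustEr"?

Rule — swap each adjacent pair of characters (1↔2, 3↔4, ...), then convert every letter to lowercase.
Working it through for "CLustEr": intermediate "LCsuEtr", final "lcsuetr".
(Check on "FurnaceS": → "uFnrcaSe" → "ufnrcase" ✓)

lcsuetr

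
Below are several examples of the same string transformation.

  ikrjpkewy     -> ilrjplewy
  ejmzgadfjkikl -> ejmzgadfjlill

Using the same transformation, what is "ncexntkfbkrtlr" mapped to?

The transformation: replace every "k" with "l".
Applying that to "ncexntkfbkrtlr" gives "ncexntlfblrtlr".

ncexntlfblrtlr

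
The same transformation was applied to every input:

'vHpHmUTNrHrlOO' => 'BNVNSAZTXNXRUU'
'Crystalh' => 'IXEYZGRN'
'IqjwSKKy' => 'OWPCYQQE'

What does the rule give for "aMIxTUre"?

GSODZAXK

In each case the input is transformed by: shift every letter 6 places forward in the alphabet (wrapping around), then convert every letter to uppercase.
Working it through for "aMIxTUre": intermediate "gSOdZAxk", final "GSODZAXK".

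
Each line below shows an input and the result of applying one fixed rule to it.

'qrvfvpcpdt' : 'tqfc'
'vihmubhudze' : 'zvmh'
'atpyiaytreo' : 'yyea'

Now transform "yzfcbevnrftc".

The transformation: keep one character in every 3, starting at position 1 (positions 1st, 4th, 7th, ...), then sort the characters into reverse alphabetical order.
Starting from "yzfcbevnrftc": after the first operation, "ycvf"; after the second, "yvfc".

yvfc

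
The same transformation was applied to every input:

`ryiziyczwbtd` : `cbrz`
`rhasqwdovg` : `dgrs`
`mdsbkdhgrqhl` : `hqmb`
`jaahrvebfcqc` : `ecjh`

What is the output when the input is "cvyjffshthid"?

shcj

The pattern: keep one character in every 3, starting at position 1 (positions 1st, 4th, 7th, ...), then swap the front and back halves of the string.
On "cvyjffshthid": the first step gives "cjsh", and the second then gives "shcj".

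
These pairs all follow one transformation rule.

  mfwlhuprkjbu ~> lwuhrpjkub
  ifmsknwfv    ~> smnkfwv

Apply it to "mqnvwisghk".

vniwgskh

The transformation: delete the first 2 characters, then swap each adjacent pair of characters (1↔2, 3↔4, ...).
Applying that to "mqnvwisghk" gives "vniwgskh".
(Check on "mfwlhuprkjbu": → "wlhuprkjbu" → "lwuhrpjkub" ✓)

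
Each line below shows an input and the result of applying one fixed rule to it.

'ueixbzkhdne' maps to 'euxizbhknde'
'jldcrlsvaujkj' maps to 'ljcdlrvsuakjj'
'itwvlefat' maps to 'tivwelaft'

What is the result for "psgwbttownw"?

The transformation: swap each adjacent pair of characters (1↔2, 3↔4, ...).
Applying that to "psgwbttownw" gives "spwgtbotnww".

spwgtbotnww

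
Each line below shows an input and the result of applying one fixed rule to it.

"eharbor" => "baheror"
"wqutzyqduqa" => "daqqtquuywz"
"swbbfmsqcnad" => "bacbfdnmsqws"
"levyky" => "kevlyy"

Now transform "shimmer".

hemirms

Rule — sort the characters into alphabetical order, then swap each adjacent pair of characters (1↔2, 3↔4, ...).
"shimmer" → "ehimmrs" → "hemirms".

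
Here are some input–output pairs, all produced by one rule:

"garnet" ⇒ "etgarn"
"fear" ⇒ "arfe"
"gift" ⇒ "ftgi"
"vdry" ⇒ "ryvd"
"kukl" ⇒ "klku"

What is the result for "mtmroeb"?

What's happening: move the last 2 characters to the front (rotate right by 2).
"mtmroeb" → "ebmtmro".

ebmtmro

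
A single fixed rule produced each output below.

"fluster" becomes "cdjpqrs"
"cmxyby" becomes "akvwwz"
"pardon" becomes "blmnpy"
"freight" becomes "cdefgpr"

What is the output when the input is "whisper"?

cfgnpqu

Rule — shift every letter 2 places backward in the alphabet (wrapping around), then sort the characters into alphabetical order.
Applying both steps to "whisper": "ufgqncp", then "cfgnpqu".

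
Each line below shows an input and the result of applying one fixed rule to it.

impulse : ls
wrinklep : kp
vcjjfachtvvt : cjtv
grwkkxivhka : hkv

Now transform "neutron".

nt

The rule is to sort the characters into alphabetical order, then keep one character in every 3, starting at position 3 (positions 3rd, 6th, 9th, ...).
So "neutron" becomes "nt".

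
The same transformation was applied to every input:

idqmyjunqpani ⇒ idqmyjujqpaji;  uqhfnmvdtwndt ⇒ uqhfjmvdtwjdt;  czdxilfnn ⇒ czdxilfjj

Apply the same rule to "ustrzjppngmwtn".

ustrzjppjgmwtj

What's happening: replace every "n" with "j".
Doing the same to "ustrzjppngmwtn": "ustrzjppjgmwtj".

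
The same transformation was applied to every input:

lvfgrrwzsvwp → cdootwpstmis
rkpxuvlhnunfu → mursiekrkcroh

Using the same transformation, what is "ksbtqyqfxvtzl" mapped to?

The rule is to move the first 2 characters to the end (rotate left by 2), then shift every letter 3 places backward in the alphabet (wrapping around).
On "ksbtqyqfxvtzl": the first step gives "btqyqfxvtzlks", and the second then gives "yqnvncusqwihp".

yqnvncusqwihp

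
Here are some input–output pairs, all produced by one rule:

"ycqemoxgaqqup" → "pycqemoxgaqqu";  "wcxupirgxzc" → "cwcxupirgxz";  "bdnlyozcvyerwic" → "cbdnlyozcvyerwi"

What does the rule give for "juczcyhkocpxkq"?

Looking at the pairs, the operation is to move the last character to the front.
So "juczcyhkocpxkq" becomes "qjuczcyhkocpxk".

qjuczcyhkocpxk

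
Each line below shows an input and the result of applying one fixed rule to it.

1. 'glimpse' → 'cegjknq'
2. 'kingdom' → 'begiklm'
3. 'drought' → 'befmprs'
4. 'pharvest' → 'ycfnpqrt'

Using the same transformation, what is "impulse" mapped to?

Each output is the input with this applied: sort the characters into alphabetical order, then shift every letter 2 places backward in the alphabet (wrapping around).
"impulse" → "eilmpsu" → "cgjknqs".
(Check on "kingdom": → "dgikmno" → "begiklm" ✓)

cgjknqs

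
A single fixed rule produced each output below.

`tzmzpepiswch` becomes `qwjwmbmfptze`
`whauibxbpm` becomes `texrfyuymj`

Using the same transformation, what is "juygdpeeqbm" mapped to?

In each case the input is transformed by: shift every letter 3 places backward in the alphabet (wrapping around).
Doing the same to "juygdpeeqbm": "grvdambbnyj".

grvdambbnyj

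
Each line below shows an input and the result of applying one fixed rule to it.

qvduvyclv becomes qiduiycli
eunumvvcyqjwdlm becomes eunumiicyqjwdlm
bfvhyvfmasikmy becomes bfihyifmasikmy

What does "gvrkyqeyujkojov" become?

What's happening: replace every "v" with "i".
"gvrkyqeyujkojov" → "girkyqeyujkojoi".

girkyqeyujkojoi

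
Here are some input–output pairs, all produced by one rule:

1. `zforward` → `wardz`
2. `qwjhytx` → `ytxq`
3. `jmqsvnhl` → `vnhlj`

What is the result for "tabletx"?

The transformation: move the first character to the end, then delete the first 3 characters.
For "tabletx", step one produces "abletxt"; step two turns that into "etxt".

etxt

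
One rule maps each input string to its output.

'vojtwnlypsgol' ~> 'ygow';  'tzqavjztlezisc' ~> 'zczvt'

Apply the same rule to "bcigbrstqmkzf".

Rule — keep one character in every 3, starting at position 2 (positions 2nd, 5th, 8th, ...), then move the last 2 characters to the front (rotate right by 2).
Starting from "bcigbrstqmkzf": after the first operation, "cbtk"; after the second, "tkcb".

tkcb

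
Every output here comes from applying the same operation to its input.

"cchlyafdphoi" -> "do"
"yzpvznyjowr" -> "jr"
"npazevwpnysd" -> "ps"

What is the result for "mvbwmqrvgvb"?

vb

The pattern: keep one character in every 3, starting at position 2 (positions 2nd, 5th, 8th, ...), then delete the first 2 characters.
On "mvbwmqrvgvb": the first step gives "vmvb", and the second then gives "vb".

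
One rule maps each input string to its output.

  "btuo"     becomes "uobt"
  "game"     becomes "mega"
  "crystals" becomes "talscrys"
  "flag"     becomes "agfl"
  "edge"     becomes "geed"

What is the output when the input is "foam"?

In each case the input is transformed by: swap the front and back halves of the string.
"foam" → "amfo".

amfo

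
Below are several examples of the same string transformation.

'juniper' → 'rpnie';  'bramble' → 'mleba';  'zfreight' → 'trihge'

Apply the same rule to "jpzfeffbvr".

The transformation: delete the first 2 characters, then sort the characters into reverse alphabetical order.
Working it through for "jpzfeffbvr": intermediate "zfeffbvr", final "zvrfffeb".

zvrfffeb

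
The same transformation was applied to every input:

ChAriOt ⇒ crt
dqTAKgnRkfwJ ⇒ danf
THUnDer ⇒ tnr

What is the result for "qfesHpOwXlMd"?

What's happening: keep one character in every 3, starting at position 1 (positions 1st, 4th, 7th, ...), then convert every letter to lowercase.
On "qfesHpOwXlMd": the first step gives "qsOl", and the second then gives "qsol".

qsol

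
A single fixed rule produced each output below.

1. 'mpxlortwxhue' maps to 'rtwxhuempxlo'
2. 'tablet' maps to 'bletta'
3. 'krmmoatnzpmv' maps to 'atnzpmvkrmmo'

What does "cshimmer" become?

Looking at the pairs, the operation is to swap the front and back halves of the string, then move the last character to the front.
So "cshimmer" becomes "immercsh".

immercsh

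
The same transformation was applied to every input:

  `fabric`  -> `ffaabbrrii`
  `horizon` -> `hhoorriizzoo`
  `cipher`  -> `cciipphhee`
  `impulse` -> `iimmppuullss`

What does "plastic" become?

ppllaassttii

Each output is the input with this applied: double every character, then delete the last 2 characters.
On "plastic": the first step gives "ppllaassttiicc", and the second then gives "ppllaassttii".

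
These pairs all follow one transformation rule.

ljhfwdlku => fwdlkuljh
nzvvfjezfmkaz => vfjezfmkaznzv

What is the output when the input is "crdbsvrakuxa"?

The rule is to move the first 3 characters to the end (rotate left by 3).
"crdbsvrakuxa" → "bsvrakuxacrd".

bsvrakuxacrd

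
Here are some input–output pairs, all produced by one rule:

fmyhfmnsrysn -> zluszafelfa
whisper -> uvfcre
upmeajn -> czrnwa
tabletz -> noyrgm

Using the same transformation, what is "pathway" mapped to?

ngujnl

What's happening: delete the first character, then shift every letter 13 places forward in the alphabet (wrapping around) — i.e. ROT13.
"pathway" → "athway" → "ngujnl".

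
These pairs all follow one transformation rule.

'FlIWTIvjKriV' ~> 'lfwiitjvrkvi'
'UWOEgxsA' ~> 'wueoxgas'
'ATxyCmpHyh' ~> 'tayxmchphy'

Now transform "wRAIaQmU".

rwiaqaum

Each output is the input with this applied: swap each adjacent pair of characters (1↔2, 3↔4, ...), then convert every letter to lowercase.
Applying both steps to "wRAIaQmU": "RwIAQaUm", then "rwiaqaum".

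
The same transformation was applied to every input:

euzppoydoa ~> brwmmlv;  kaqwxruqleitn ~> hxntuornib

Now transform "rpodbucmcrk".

What's happening: shift every letter 3 places backward in the alphabet (wrapping around), then delete the last 3 characters.
For "rpodbucmcrk", step one produces "omlayrzjzoh"; step two turns that into "omlayrzj".

omlayrzj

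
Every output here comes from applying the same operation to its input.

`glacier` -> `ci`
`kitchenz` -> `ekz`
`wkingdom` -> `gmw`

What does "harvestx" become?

The pattern: sort the characters into alphabetical order, then keep one character in every 3, starting at position 2 (positions 2nd, 5th, 8th, ...).
Working it through for "harvestx": intermediate "aehrstvx", final "esx".

esx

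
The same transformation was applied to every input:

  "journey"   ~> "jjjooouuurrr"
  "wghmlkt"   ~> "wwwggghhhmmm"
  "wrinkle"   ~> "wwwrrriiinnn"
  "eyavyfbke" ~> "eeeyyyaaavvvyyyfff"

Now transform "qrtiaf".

Rule — delete the last 3 characters, then repeat every character 3 times.
On "qrtiaf": the first step gives "qrt", and the second then gives "qqqrrrttt".
(Check on "wrinkle": → "wrin" → "wwwrrriiinnn" ✓)

qqqrrrttt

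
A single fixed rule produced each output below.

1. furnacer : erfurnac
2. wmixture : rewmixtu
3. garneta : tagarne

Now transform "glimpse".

seglimp

The transformation: move the last 2 characters to the front (rotate right by 2).
"glimpse" → "seglimp".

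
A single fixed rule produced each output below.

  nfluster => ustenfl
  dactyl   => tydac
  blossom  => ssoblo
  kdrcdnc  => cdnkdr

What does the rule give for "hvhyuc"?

What's happening: delete the last character, then move the first 3 characters to the end (rotate left by 3).
On "hvhyuc": the first step gives "hvhyu", and the second then gives "yuhvh".
(Check on "nfluster": → "nfluste" → "ustenfl" ✓)

yuhvh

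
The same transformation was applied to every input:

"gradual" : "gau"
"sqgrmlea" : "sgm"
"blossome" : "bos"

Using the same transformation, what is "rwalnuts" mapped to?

The pattern: delete the last 2 characters, then keep every other character starting from the first (positions 1st, 3rd, 5th, ...).
Applying that to "rwalnuts" gives "ran".
(Check on "gradual": → "gradu" → "gau" ✓)

ran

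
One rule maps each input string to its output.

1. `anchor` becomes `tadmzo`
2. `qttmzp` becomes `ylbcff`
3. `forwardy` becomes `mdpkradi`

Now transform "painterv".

Each output is the input with this applied: shift every letter 12 places forward in the alphabet (wrapping around), then swap the front and back halves of the string.
"painterv" → "bmuzfqdh" → "fqdhbmuz".

fqdhbmuz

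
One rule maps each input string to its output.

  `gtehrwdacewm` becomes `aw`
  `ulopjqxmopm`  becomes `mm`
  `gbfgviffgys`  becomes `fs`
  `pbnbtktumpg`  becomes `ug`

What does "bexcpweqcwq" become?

The transformation: keep one character in every 3, starting at position 2 (positions 2nd, 5th, 8th, ...), then delete the first 2 characters.
Starting from "bexcpweqcwq": after the first operation, "epqq"; after the second, "qq".

qq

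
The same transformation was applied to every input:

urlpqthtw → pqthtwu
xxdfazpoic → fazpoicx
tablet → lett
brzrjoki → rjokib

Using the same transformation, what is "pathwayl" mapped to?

hwaylp

The transformation: move the first 3 characters to the end (rotate left by 3), then delete the last 2 characters.
For "pathwayl", step one produces "hwaylpat"; step two turns that into "hwaylp".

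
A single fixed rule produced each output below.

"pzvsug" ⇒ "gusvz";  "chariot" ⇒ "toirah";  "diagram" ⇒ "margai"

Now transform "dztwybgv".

vgbywtz

The transformation: reverse the string, then delete the last character.
Working it through for "dztwybgv": intermediate "vgbywtzd", final "vgbywtz".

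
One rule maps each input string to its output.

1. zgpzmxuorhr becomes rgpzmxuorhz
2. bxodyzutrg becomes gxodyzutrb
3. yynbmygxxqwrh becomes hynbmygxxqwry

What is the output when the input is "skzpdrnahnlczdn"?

nkzpdrnahnlczds

Each output is the input with this applied: swap the first and last characters.
Doing the same to "skzpdrnahnlczdn": "nkzpdrnahnlczds".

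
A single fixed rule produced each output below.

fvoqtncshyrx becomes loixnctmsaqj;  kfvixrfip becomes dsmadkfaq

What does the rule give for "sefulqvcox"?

pglqxjsnza

The rule is to shift every letter 5 places backward in the alphabet (wrapping around), then move the first 3 characters to the end (rotate left by 3).
Starting from "sefulqvcox": after the first operation, "nzapglqxjs"; after the second, "pglqxjsnza".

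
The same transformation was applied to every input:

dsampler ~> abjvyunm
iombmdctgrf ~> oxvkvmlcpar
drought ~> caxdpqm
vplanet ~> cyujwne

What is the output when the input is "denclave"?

Each output is the input with this applied: shift every letter 9 places forward in the alphabet (wrapping around), then swap the first and last characters.
Working it through for "denclave": intermediate "mnwlujen", final "nnwlujem".

nnwlujem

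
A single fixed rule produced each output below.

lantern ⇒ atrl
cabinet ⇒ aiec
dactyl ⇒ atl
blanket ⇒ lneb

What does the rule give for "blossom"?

lsob

Each output is the input with this applied: move the first character to the end, then keep every other character starting from the first (positions 1st, 3rd, 5th, ...).
Applying both steps to "blossom": "lossomb", then "lsob".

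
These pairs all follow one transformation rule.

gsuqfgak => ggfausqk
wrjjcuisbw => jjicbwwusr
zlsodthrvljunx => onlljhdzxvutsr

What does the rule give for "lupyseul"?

The pattern: sort the characters into reverse alphabetical order, then swap the front and back halves of the string.
"lupyseul" → "yuusplle" → "plleyuus".

plleyuus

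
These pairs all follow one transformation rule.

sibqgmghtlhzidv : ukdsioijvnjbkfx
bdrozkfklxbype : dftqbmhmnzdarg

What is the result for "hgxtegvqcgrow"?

Each output is the input with this applied: shift every letter 2 places forward in the alphabet (wrapping around).
On "hgxtegvqcgrow" that produces "jizvgixseitqy".

jizvgixseitqy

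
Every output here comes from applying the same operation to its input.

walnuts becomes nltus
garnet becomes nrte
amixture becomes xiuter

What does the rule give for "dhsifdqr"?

isdfrq

Each output is the input with this applied: swap each adjacent pair of characters (1↔2, 3↔4, ...), then delete the first 2 characters.
Applying both steps to "dhsifdqr": "hdisdfrq", then "isdfrq".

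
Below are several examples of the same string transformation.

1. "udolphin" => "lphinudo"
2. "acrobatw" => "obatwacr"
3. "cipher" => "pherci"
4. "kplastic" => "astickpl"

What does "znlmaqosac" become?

Looking at the pairs, the operation is to swap the front and back halves of the string, then move the last character to the front.
"znlmaqosac" → "qosacznlma" → "aqosacznlm".

aqosacznlm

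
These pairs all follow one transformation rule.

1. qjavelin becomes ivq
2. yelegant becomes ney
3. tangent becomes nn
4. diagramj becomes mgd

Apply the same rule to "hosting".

Looking at the pairs, the operation is to reverse the string, then keep one character in every 3, starting at position 2 (positions 2nd, 5th, 8th, ...).
Starting from "hosting": after the first operation, "gnitsoh"; after the second, "ns".

ns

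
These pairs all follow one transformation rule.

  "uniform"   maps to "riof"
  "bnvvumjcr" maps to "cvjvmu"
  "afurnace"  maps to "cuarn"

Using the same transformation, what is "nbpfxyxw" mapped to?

xpyfx

The transformation: take characters alternately from the front and the back (1st, last, 2nd, 2nd-last, ...), then delete the first 3 characters.
Working it through for "nbpfxyxw": intermediate "nwbxpyfx", final "xpyfx".
(Check on "afurnace": → "aefcuarn" → "cuarn" ✓)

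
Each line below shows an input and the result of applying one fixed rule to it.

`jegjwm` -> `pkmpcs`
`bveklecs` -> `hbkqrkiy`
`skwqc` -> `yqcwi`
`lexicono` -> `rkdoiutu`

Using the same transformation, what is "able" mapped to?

The transformation: shift every letter 6 places forward in the alphabet (wrapping around).
"able" → "ghrk".

ghrk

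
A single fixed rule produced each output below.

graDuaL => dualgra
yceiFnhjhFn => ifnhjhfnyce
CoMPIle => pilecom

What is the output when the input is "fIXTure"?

The transformation: move the first 3 characters to the end (rotate left by 3), then convert every letter to lowercase.
On "fIXTure": the first step gives "TurefIX", and the second then gives "turefix".
(Check on "graDuaL": → "DuaLgra" → "dualgra" ✓)

turefix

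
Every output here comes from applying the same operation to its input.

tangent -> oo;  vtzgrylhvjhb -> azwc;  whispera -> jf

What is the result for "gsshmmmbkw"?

tnl

Looking at the pairs, the operation is to shift every letter 1 place forward in the alphabet (wrapping around), then keep one character in every 3, starting at position 3 (positions 3rd, 6th, 9th, ...).
Doing the same to "gsshmmmbkw": "tnl".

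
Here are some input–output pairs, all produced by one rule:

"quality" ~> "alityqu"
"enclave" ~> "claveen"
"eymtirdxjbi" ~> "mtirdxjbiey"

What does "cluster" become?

The pattern: move the first 2 characters to the end (rotate left by 2).
Doing the same to "cluster": "ustercl".

ustercl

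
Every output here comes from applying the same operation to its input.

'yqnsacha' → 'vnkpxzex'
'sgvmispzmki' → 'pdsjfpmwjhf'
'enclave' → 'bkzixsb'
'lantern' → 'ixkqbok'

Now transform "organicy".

Rule — shift every letter 3 places backward in the alphabet (wrapping around).
Applying that to "organicy" gives "lodxkfzv".

lodxkfzv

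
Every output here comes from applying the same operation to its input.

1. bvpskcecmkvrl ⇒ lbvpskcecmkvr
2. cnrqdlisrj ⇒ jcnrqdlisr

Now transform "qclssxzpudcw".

What's happening: move the last character to the front.
Applying that to "qclssxzpudcw" gives "wqclssxzpudc".

wqclssxzpudc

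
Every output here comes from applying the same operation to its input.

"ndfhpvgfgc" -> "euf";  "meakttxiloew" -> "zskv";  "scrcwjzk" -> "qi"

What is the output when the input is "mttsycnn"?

sb

What's happening: keep one character in every 3, starting at position 3 (positions 3rd, 6th, 9th, ...), then shift every letter 1 place backward in the alphabet (wrapping around).
Working it through for "mttsycnn": intermediate "tc", final "sb".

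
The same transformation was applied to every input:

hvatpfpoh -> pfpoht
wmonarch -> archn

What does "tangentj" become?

Each output is the input with this applied: delete the first 3 characters, then move the first character to the end.
"tangentj" → "entjg".

entjg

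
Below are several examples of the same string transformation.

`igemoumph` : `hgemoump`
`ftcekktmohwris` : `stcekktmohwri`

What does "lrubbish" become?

hrubbis

The pattern: delete the first character, then move the last character to the front.
Starting from "lrubbish": after the first operation, "rubbish"; after the second, "hrubbis".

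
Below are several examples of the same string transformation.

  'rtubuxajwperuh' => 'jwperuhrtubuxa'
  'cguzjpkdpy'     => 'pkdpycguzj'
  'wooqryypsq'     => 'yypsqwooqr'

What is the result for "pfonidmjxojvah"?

The transformation: swap the front and back halves of the string.
For "pfonidmjxojvah" the result is "jxojvahpfonidm".

jxojvahpfonidm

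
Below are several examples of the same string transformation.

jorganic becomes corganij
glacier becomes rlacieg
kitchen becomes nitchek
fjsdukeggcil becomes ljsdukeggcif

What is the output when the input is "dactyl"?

lactyd

Each output is the input with this applied: swap the first and last characters.
So "dactyl" becomes "lactyd".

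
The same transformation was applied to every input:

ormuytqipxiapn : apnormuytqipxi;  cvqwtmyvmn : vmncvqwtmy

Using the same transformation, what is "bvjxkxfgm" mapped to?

fgmbvjxkx

The rule is to move the last 3 characters to the front (rotate right by 3).
Applying that to "bvjxkxfgm" gives "fgmbvjxkx".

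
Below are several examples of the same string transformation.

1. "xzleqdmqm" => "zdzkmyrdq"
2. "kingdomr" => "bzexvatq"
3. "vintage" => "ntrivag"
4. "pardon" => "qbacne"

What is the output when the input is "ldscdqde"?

dqryqfpq

Looking at the pairs, the operation is to shift every letter 13 places forward in the alphabet (wrapping around) — i.e. ROT13, then move the last 3 characters to the front (rotate right by 3).
For "ldscdqde", step one produces "yqfpqdqr"; step two turns that into "dqryqfpq".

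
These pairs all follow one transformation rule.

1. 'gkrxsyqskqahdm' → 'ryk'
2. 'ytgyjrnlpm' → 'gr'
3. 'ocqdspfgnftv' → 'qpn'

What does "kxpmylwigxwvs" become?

plg

The pattern: delete the last 3 characters, then keep one character in every 3, starting at position 3 (positions 3rd, 6th, 9th, ...).
For "kxpmylwigxwvs", step one produces "kxpmylwigx"; step two turns that into "plg".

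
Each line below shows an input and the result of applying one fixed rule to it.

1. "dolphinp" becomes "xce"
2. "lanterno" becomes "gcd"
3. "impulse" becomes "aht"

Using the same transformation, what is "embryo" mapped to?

gnd

What's happening: shift every letter 11 places backward in the alphabet (wrapping around), then keep only the last 3 characters.
Starting from "embryo": after the first operation, "tbqgnd"; after the second, "gnd".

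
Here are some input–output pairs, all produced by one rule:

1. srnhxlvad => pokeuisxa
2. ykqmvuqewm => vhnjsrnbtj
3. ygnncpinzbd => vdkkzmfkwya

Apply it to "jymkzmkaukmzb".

Each output is the input with this applied: shift every letter 3 places backward in the alphabet (wrapping around).
So "jymkzmkaukmzb" becomes "gvjhwjhxrhjwy".

gvjhwjhxrhjwy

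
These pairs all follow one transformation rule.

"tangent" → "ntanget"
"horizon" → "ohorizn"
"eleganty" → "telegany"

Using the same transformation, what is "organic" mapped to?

The pattern: move the last character to the front, then swap the first and last characters.
Starting from "organic": after the first operation, "corgani"; after the second, "iorganc".

iorganc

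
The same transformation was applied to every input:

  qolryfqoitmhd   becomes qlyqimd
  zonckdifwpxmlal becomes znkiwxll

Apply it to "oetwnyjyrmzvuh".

The transformation: keep every other character starting from the first (positions 1st, 3rd, 5th, ...).
So "oetwnyjyrmzvuh" becomes "otnjrzu".

otnjrzu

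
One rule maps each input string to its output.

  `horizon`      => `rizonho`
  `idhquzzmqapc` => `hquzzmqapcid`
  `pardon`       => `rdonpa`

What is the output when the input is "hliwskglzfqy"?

iwskglzfqyhl

In each case the input is transformed by: move the first 2 characters to the end (rotate left by 2).
"hliwskglzfqy" → "iwskglzfqyhl".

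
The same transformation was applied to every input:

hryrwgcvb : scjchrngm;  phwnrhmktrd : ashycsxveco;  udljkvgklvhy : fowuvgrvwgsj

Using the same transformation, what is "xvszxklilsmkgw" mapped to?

The rule is to shift every letter 11 places forward in the alphabet (wrapping around).
So "xvszxklilsmkgw" becomes "igdkivwtwdxvrh".

igdkivwtwdxvrh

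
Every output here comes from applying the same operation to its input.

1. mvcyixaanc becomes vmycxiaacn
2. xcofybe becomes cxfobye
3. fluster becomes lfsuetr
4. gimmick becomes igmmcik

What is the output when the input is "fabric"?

afrbci

What's happening: swap each adjacent pair of characters (1↔2, 3↔4, ...).
Doing the same to "fabric": "afrbci".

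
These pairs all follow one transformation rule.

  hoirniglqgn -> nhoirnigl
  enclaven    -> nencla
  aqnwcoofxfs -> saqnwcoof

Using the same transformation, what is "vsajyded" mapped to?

In each case the input is transformed by: move the last character to the front, then delete the last 2 characters.
Applying that to "vsajyded" gives "dvsajy".
(Check on "hoirniglqgn": → "nhoirniglqg" → "nhoirnigl" ✓)

dvsajy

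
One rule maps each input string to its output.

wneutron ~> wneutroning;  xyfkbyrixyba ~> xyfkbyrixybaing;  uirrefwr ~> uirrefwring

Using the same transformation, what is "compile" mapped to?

In each case the input is transformed by: append "ing".
"compile" → "compileing".

compileing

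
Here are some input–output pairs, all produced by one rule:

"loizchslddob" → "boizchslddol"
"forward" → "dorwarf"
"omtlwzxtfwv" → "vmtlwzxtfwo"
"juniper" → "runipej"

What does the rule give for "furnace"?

eurnacf

The transformation: swap the first and last characters.
For "furnace" the result is "eurnacf".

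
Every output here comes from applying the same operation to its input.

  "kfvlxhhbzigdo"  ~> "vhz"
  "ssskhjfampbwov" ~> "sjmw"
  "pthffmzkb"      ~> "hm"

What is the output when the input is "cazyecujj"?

The rule is to delete the last 2 characters, then keep one character in every 3, starting at position 3 (positions 3rd, 6th, 9th, ...).
For "cazyecujj", step one produces "cazyecu"; step two turns that into "zc".

zc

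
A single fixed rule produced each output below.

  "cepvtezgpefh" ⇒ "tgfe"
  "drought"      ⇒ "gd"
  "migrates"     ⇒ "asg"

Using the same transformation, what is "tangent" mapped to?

et

The pattern: move the first 3 characters to the end (rotate left by 3), then keep one character in every 3, starting at position 2 (positions 2nd, 5th, 8th, ...).
On "tangent": the first step gives "genttan", and the second then gives "et".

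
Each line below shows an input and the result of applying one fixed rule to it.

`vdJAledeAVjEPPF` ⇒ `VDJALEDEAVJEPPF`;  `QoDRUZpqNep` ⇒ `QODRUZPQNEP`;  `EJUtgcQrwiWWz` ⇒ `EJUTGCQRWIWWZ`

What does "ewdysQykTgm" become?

EWDYSQYKTGM

The transformation: convert every letter to uppercase.
So "ewdysQykTgm" becomes "EWDYSQYKTGM".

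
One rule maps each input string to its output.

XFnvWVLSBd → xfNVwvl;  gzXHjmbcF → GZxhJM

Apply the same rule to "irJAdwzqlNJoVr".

IRjaDWZQLnj

The pattern: delete the last 3 characters, then flip the case of every letter.
On "irJAdwzqlNJoVr" that produces "IRjaDWZQLnj".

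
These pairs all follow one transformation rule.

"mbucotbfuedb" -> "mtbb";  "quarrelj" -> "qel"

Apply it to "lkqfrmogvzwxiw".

Looking at the pairs, the operation is to swap each adjacent pair of characters (1↔2, 3↔4, ...), then keep one character in every 3, starting at position 2 (positions 2nd, 5th, 8th, ...).
Applying both steps to "lkqfrmogvzwxiw": "klfqmrgozvxwwi", then "lmoxi".

lmoxi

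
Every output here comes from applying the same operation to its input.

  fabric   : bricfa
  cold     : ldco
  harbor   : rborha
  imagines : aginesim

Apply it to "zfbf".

The pattern: move the first 2 characters to the end (rotate left by 2).
On "zfbf" that produces "bfzf".

bfzf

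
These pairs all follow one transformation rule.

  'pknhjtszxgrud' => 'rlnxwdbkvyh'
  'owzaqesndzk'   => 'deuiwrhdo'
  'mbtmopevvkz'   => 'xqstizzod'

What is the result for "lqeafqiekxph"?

iejumiobtl

The rule is to delete the first 2 characters, then shift every letter 4 places forward in the alphabet (wrapping around).
Starting from "lqeafqiekxph": after the first operation, "eafqiekxph"; after the second, "iejumiobtl".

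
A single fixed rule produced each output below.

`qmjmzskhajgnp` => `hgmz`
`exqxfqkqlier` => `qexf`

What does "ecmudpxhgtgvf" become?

hgcd

The transformation: keep one character in every 3, starting at position 2 (positions 2nd, 5th, 8th, ...), then move the first 2 characters to the end (rotate left by 2).
"ecmudpxhgtgvf" → "cdhg" → "hgcd".
(Check on "qmjmzskhajgnp": → "mzhg" → "hgmz" ✓)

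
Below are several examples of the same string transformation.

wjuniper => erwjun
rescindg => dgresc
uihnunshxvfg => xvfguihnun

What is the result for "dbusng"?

gdbu

The pattern: swap the front and back halves of the string, then delete the first 2 characters.
For "dbusng", step one produces "sngdbu"; step two turns that into "gdbu".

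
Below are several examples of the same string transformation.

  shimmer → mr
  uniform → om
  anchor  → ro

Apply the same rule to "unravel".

In each case the input is transformed by: swap each adjacent pair of characters (1↔2, 3↔4, ...), then keep only the last 2 characters.
Working it through for "unravel": intermediate "nuarevl", final "vl".
(Check on "uniform": → "nufirom" → "om" ✓)

vl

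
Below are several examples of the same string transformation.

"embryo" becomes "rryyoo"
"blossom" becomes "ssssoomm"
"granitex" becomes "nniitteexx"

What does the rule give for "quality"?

lliittyy

Looking at the pairs, the operation is to delete the first 3 characters, then double every character.
For "quality", step one produces "lity"; step two turns that into "lliittyy".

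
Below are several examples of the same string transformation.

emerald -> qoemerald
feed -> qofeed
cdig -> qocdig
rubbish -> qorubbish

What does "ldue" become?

Each output is the input with this applied: prepend "qo".
For "ldue" the result is "qoldue".

qoldue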